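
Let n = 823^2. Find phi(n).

676506

φ(677329) = 677329 · (1 − 1/823)
       = 677329 · 822/823 = 676506.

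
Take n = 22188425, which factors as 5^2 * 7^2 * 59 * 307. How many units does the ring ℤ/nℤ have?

φ(5^2) = 5^2 − 5^1 = 25 − 5 = 20.
φ(7^2) = 7^2 − 7^1 = 49 − 7 = 42.
φ(59) = 59 − 1 = 58.
φ(307) = 307 − 1 = 306.
Multiply: 20 · 42 · 58 · 306 = 14908320.

14908320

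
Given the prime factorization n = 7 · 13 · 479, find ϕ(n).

34416

φ(43589) = 43589 · (1 − 1/7) · (1 − 1/13) · (1 − 1/479)
       = 43589 · 34416/43589 = 34416.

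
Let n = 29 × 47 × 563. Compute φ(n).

φ(767369) = 767369 · (1 − 1/29) · (1 − 1/47) · (1 − 1/563)
       = 767369 · 723856/767369 = 723856.

723856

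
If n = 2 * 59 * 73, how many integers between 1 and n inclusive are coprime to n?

φ(8614) = 8614 · (1 − 1/2) · (1 − 1/59) · (1 − 1/73)
       = 8614 · 4176/8614 = 4176.

4176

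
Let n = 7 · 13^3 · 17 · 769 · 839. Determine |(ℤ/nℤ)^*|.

φ(168680670613) = 168680670613 · (1 − 1/7) · (1 − 1/13) · (1 − 1/17) · (1 − 1/769) · (1 − 1/839)
       = 168680670613 · 741408768/998110477 = 125298081792.

125298081792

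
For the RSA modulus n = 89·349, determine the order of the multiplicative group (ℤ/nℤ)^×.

φ(pq) = (p−1)(q−1) = 88 · 348 = 30624.

30624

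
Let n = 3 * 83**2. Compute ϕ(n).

13612

φ(20667) = 20667 · (1 − 1/3) · (1 − 1/83)
       = 20667 · 164/249 = 13612.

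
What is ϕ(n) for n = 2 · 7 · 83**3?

φ(2) = 2 − 1 = 1.
φ(7) = 7 − 1 = 6.
φ(83^3) = 83^3 − 83^2 = 571787 − 6889 = 564898.
Multiply: 1 · 6 · 564898 = 3389388.

3389388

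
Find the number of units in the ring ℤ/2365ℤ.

Prime factorization: 2365 = 5 * 11 * 43.
φ(5) = 5 − 1 = 4.
φ(11) = 11 − 1 = 10.
φ(43) = 43 − 1 = 42.
Since φ is multiplicative, φ(2365) = 4 · 10 · 42 = 1680.

1680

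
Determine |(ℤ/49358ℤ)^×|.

49358 = 2 × 23 × 29 × 37.
φ(49358) = 49358 · (1 − 1/2) · (1 − 1/23) · (1 − 1/29) · (1 − 1/37)
       = 49358 · 22176/49358 = 22176.

22176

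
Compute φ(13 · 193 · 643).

1479168

φ(1613287) = 1613287 · (1 − 1/13) · (1 − 1/193) · (1 − 1/643)
       = 1613287 · 1479168/1613287 = 1479168.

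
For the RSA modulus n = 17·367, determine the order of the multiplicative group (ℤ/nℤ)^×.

5856

φ(6239) = 6239 · (1 − 1/17) · (1 − 1/367)
       = 6239 · 5856/6239 = 5856.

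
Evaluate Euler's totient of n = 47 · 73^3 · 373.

φ(6819857027) = 6819857027 · (1 − 1/47) · (1 − 1/73) · (1 − 1/373)
       = 6819857027 · 1232064/1279763 = 6565669056.

6565669056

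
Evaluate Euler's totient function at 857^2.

733592

φ(857^2) = 857^1·(857−1) = 857·856 = 733592.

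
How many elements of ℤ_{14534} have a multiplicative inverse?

6552

Factor 14534: 14534 = 2 · 13^2 · 43.
φ(2) = 2 − 1 = 1.
φ(13^2) = 13^2 − 13^1 = 169 − 13 = 156.
φ(43) = 43 − 1 = 42.
Multiply: 1 · 156 · 42 = 6552.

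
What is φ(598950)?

Prime factorization: 598950 = 2 · 3**2 · 5**2 · 11**3.
φ(2) = 2 − 1 = 1.
φ(3^2) = 3^1·(3−1) = 3·2 = 6.
φ(5^2) = 5^2 − 5^1 = 25 − 5 = 20.
φ(11^3) = 11^2·(11−1) = 121·10 = 1210.
Since φ is multiplicative, φ(598950) = 1 · 6 · 20 · 1210 = 145200.

145200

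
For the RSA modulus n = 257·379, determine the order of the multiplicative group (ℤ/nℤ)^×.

96768

φ(n) = (p − 1)(q − 1) = (257−1)(379−1) = 256·378 = 96768.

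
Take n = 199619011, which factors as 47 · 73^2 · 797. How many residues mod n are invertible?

192453696

φ(199619011) = 199619011 · (1 − 1/47) · (1 − 1/73) · (1 − 1/797)
       = 199619011 · 2636352/2734507 = 192453696.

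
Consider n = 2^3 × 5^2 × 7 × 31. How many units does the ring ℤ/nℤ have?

14400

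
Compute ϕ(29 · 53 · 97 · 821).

114616320

φ(122402069) = 122402069 · (1 − 1/29) · (1 − 1/53) · (1 − 1/97) · (1 − 1/821)
       = 122402069 · 114616320/122402069 = 114616320.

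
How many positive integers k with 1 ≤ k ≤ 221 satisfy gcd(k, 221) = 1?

Prime factorization: 221 = 13 · 17.
φ(221) = 221 · (1 − 1/13) · (1 − 1/17)
       = 221 · 192/221 = 192.

192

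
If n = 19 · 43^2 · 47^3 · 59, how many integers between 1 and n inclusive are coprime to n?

191589538896

φ(215196942967) = 215196942967 · (1 − 1/19) · (1 − 1/43) · (1 − 1/47) · (1 − 1/59)
       = 215196942967 · 2017008/2265541 = 191589538896.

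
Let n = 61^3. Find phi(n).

223260

φ(226981) = 226981 · (1 − 1/61)
       = 226981 · 60/61 = 223260.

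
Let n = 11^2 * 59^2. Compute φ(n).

376420

φ(11^2) = 11^1·(11−1) = 11·10 = 110.
φ(59^2) = 59^2 − 59^1 = 3481 − 59 = 3422.
Since φ is multiplicative, φ(421201) = 110 · 3422 = 376420.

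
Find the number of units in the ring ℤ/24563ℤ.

18480

First factor: 24563 = 7 * 11^2 * 29.
φ(24563) = 24563 · (1 − 1/7) · (1 − 1/11) · (1 − 1/29)
       = 24563 · 1680/2233 = 18480.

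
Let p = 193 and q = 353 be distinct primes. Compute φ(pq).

φ(68129) = 68129 · (1 − 1/193) · (1 − 1/353)
       = 68129 · 67584/68129 = 67584.

67584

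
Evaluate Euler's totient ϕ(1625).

Prime factorization: 1625 = 5^3 · 13.
φ(1625) = 1625 · (1 − 1/5) · (1 − 1/13)
       = 1625 · 48/65 = 1200.

1200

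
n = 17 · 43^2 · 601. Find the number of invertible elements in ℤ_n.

17337600

φ(17) = 17 − 1 = 16.
φ(43^2) = 43^2 − 43^1 = 1849 − 43 = 1806.
φ(601) = 601 − 1 = 600.
φ(18891233) = 16 × 1806 × 600 = 17337600.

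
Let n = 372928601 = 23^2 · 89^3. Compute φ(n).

352706288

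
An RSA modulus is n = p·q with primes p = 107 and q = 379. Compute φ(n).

φ(40553) = 40553 · (1 − 1/107) · (1 − 1/379)
       = 40553 · 40068/40553 = 40068.

40068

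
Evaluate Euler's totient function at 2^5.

16

φ(2^5) = 2^4·(2−1) = 16·1 = 16.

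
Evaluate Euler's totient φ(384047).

322560

First factor: 384047 = 17 · 19 · 29 · 41.
φ(17) = 17 − 1 = 16.
φ(19) = 19 − 1 = 18.
φ(29) = 29 − 1 = 28.
φ(41) = 41 − 1 = 40.
Multiply: 16 · 18 · 28 · 40 = 322560.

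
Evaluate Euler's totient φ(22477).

16848

Prime factorization: 22477 = 7 * 13^2 * 19.
φ(7) = 7 − 1 = 6.
φ(13^2) = 13^2 − 13^1 = 169 − 13 = 156.
φ(19) = 19 − 1 = 18.
Since φ is multiplicative, φ(22477) = 6 · 156 · 18 = 16848.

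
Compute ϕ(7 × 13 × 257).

18432

φ(7) = 7 − 1 = 6.
φ(13) = 13 − 1 = 12.
φ(257) = 257 − 1 = 256.
φ(23387) = 6 × 12 × 256 = 18432.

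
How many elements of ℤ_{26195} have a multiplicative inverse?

First factor: 26195 = 5 * 13^2 * 31.
φ(5) = 5 − 1 = 4.
φ(13^2) = 13^2 − 13^1 = 169 − 13 = 156.
φ(31) = 31 − 1 = 30.
Multiply: 4 · 156 · 30 = 18720.

18720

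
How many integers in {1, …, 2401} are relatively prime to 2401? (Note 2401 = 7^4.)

φ(7^4) = 7^4 − 7^3 = 2401 − 343 = 2058.

2058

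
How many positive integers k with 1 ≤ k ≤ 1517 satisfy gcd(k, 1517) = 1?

1440

Prime factorization: 1517 = 37 × 41.
φ(1517) = 1517 · (1 − 1/37) · (1 − 1/41)
       = 1517 · 1440/1517 = 1440.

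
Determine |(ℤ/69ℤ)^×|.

Factor 69: 69 = 3 · 23.
φ(69) = 69 · (1 − 1/3) · (1 − 1/23)
       = 69 · 44/69 = 44.

44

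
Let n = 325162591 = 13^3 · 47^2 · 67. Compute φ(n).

289379376

φ(13^3) = 13^3 − 13^2 = 2197 − 169 = 2028.
φ(47^2) = 47^1·(47−1) = 47·46 = 2162.
φ(67) = 67 − 1 = 66.
Since φ is multiplicative, φ(325162591) = 2028 · 2162 · 66 = 289379376.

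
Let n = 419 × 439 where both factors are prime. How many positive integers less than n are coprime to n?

183084

φ(183941) = 183941 · (1 − 1/419) · (1 − 1/439)
       = 183941 · 183084/183941 = 183084.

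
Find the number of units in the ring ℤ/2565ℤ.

Factor 2565: 2565 = 3^3 × 5 × 19.
φ(3^3) = 3^3 − 3^2 = 27 − 9 = 18.
φ(5) = 5 − 1 = 4.
φ(19) = 19 − 1 = 18.
φ(2565) = 18 × 4 × 18 = 1296.

1296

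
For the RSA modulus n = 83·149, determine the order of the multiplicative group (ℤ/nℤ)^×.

φ(83) = 83 − 1 = 82.
φ(149) = 149 − 1 = 148.
Since φ is multiplicative, φ(12367) = 82 · 148 = 12136.

12136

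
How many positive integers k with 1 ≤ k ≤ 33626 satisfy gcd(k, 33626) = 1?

Prime factorization: 33626 = 2 × 17 × 23 × 43.
φ(2) = 2 − 1 = 1.
φ(17) = 17 − 1 = 16.
φ(23) = 23 − 1 = 22.
φ(43) = 43 − 1 = 42.
Multiply: 1 · 16 · 22 · 42 = 14784.

14784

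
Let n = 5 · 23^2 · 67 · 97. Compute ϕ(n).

12824064

φ(17189855) = 17189855 · (1 − 1/5) · (1 − 1/23) · (1 − 1/67) · (1 − 1/97)
       = 17189855 · 557568/747385 = 12824064.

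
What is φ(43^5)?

143589642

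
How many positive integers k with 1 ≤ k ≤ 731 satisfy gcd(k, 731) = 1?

Factor 731: 731 = 17 × 43.
φ(17) = 17 − 1 = 16.
φ(43) = 43 − 1 = 42.
Multiply: 16 · 42 = 672.

672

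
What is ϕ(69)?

Prime factorization: 69 = 3 · 23.
φ(3) = 3 − 1 = 2.
φ(23) = 23 − 1 = 22.
Since φ is multiplicative, φ(69) = 2 · 22 = 44.

44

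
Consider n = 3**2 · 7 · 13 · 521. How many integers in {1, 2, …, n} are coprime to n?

φ(426699) = 426699 · (1 − 1/3) · (1 − 1/7) · (1 − 1/13) · (1 − 1/521)
       = 426699 · 74880/142233 = 224640.

224640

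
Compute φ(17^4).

φ(83521) = 83521 · (1 − 1/17)
       = 83521 · 16/17 = 78608.

78608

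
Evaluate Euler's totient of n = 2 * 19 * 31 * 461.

248400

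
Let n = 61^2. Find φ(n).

φ(61^2) = 61^2 − 61^1 = 3721 − 61 = 3660.

3660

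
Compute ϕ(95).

72

Factor 95: 95 = 5 × 19.
φ(5) = 5 − 1 = 4.
φ(19) = 19 − 1 = 18.
Multiply: 4 · 18 = 72.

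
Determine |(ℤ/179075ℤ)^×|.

Factor 179075: 179075 = 5^2 · 13 · 19 · 29.
φ(179075) = 179075 · (1 − 1/5) · (1 − 1/13) · (1 − 1/19) · (1 − 1/29)
       = 179075 · 24192/35815 = 120960.

120960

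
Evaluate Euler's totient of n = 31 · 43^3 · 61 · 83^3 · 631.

φ(54245102223987989) = 54245102223987989 · (1 − 1/31) · (1 − 1/43) · (1 − 1/61) · (1 − 1/83) · (1 − 1/631)
       = 54245102223987989 · 3905496000/4258605749 = 49747274634456000.

49747274634456000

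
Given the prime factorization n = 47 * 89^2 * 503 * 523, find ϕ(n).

φ(47) = 47 − 1 = 46.
φ(89^2) = 89^1·(89−1) = 89·88 = 7832.
φ(503) = 503 − 1 = 502.
φ(523) = 523 − 1 = 522.
Since φ is multiplicative, φ(97937168803) = 46 · 7832 · 502 · 522 = 94407115968.

94407115968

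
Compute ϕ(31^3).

28830

φ(29791) = 29791 · (1 − 1/31)
       = 29791 · 30/31 = 28830.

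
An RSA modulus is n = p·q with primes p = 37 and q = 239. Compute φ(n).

8568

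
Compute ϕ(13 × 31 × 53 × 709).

13253760

φ(13) = 13 − 1 = 12.
φ(31) = 31 − 1 = 30.
φ(53) = 53 − 1 = 52.
φ(709) = 709 − 1 = 708.
Multiply: 12 · 30 · 52 · 708 = 13253760.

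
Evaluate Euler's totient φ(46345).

Prime factorization: 46345 = 5 · 13 · 23 · 31.
φ(5) = 5 − 1 = 4.
φ(13) = 13 − 1 = 12.
φ(23) = 23 − 1 = 22.
φ(31) = 31 − 1 = 30.
Multiply: 4 · 12 · 22 · 30 = 31680.

31680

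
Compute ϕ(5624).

2592

Factor 5624: 5624 = 2^3 × 19 × 37.
φ(5624) = 5624 · (1 − 1/2) · (1 − 1/19) · (1 − 1/37)
       = 5624 · 648/1406 = 2592.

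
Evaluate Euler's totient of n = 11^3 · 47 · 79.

φ(11^3) = 11^2·(11−1) = 121·10 = 1210.
φ(47) = 47 − 1 = 46.
φ(79) = 79 − 1 = 78.
Since φ is multiplicative, φ(4942003) = 1210 · 46 · 78 = 4341480.

4341480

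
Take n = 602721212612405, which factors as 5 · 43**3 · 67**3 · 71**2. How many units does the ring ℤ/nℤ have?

457399960284960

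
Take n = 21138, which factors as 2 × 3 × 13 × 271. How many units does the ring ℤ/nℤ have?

6480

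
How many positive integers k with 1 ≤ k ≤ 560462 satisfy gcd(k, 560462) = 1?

Factor 560462: 560462 = 2 * 7**3 * 19 * 43.
φ(560462) = 560462 · (1 − 1/2) · (1 − 1/7) · (1 − 1/19) · (1 − 1/43)
       = 560462 · 4536/11438 = 222264.

222264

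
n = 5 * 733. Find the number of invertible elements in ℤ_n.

2928

φ(5) = 5 − 1 = 4.
φ(733) = 733 − 1 = 732.
Multiply: 4 · 732 = 2928.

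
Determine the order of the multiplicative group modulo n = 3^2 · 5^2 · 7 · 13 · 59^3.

φ(4205135025) = 4205135025 · (1 − 1/3) · (1 − 1/5) · (1 − 1/7) · (1 − 1/13) · (1 − 1/59)
       = 4205135025 · 33408/80535 = 1744398720.

1744398720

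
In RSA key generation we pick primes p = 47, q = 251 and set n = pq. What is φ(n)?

11500

φ(11797) = 11797 · (1 − 1/47) · (1 − 1/251)
       = 11797 · 11500/11797 = 11500.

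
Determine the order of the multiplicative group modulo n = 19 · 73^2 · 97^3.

φ(92409053923) = 92409053923 · (1 − 1/19) · (1 − 1/73) · (1 − 1/97)
       = 92409053923 · 124416/134539 = 85456000512.

85456000512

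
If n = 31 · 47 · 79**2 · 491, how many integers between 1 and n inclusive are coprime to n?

4166744400

φ(4464730267) = 4464730267 · (1 − 1/31) · (1 − 1/47) · (1 − 1/79) · (1 − 1/491)
       = 4464730267 · 52743600/56515573 = 4166744400.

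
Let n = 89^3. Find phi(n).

φ(89^3) = 89^2·(89−1) = 7921·88 = 697048.

697048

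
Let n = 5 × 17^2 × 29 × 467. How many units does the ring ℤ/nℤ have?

14196224

φ(19569635) = 19569635 · (1 − 1/5) · (1 − 1/17) · (1 − 1/29) · (1 − 1/467)
       = 19569635 · 835072/1151155 = 14196224.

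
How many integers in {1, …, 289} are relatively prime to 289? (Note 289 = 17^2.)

272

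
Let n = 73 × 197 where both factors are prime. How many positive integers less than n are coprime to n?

14112

For distinct primes, φ(pq) = (p−1)(q−1) = 72 × 196 = 14112.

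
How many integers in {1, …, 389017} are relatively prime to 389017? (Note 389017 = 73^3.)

383688

φ(73^3) = 73^3 − 73^2 = 389017 − 5329 = 383688.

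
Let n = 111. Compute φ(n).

72

Factor 111: 111 = 3 * 37.
φ(3) = 3 − 1 = 2.
φ(37) = 37 − 1 = 36.
Since φ is multiplicative, φ(111) = 2 · 36 = 72.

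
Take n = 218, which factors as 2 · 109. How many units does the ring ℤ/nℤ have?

φ(218) = 218 · (1 − 1/2) · (1 − 1/109)
       = 218 · 108/218 = 108.

108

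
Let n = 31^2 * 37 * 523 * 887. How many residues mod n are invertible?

15484232160

φ(16494927857) = 16494927857 · (1 − 1/31) · (1 − 1/37) · (1 − 1/523) · (1 − 1/887)
       = 16494927857 · 499491360/532094447 = 15484232160.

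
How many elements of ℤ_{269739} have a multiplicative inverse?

Prime factorization: 269739 = 3^2 * 17 * 41 * 43.
φ(269739) = 269739 · (1 − 1/3) · (1 − 1/17) · (1 − 1/41) · (1 − 1/43)
       = 269739 · 53760/89913 = 161280.

161280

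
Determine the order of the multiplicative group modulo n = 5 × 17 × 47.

2944

φ(5) = 5 − 1 = 4.
φ(17) = 17 − 1 = 16.
φ(47) = 47 − 1 = 46.
Since φ is multiplicative, φ(3995) = 4 · 16 · 46 = 2944.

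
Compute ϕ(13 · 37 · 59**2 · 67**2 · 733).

4785128130816

φ(5509379385757) = 5509379385757 · (1 − 1/13) · (1 − 1/37) · (1 − 1/59) · (1 − 1/67) · (1 − 1/733)
       = 5509379385757 · 1210505472/1393721069 = 4785128130816.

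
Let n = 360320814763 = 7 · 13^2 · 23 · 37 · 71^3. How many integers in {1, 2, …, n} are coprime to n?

φ(360320814763) = 360320814763 · (1 − 1/7) · (1 − 1/13) · (1 − 1/23) · (1 − 1/37) · (1 − 1/71)
       = 360320814763 · 3991680/5498311 = 261586765440.

261586765440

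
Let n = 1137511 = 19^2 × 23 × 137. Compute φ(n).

φ(19^2) = 19^2 − 19^1 = 361 − 19 = 342.
φ(23) = 23 − 1 = 22.
φ(137) = 137 − 1 = 136.
φ(1137511) = 342 × 22 × 136 = 1023264.

1023264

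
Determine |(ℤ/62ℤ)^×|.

30

62 = 2 · 31.
φ(62) = 62 · (1 − 1/2) · (1 − 1/31)
       = 62 · 30/62 = 30.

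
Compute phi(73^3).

383688

φ(389017) = 389017 · (1 − 1/73)
       = 389017 · 72/73 = 383688.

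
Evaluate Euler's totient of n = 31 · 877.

φ(27187) = 27187 · (1 − 1/31) · (1 − 1/877)
       = 27187 · 26280/27187 = 26280.

26280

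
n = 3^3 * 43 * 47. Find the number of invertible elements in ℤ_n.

34776

φ(3^3) = 3^3 − 3^2 = 27 − 9 = 18.
φ(43) = 43 − 1 = 42.
φ(47) = 47 − 1 = 46.
φ(54567) = 18 × 42 × 46 = 34776.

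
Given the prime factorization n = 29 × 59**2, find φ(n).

95816

φ(29) = 29 − 1 = 28.
φ(59^2) = 59^1·(59−1) = 59·58 = 3422.
φ(100949) = 28 × 3422 = 95816.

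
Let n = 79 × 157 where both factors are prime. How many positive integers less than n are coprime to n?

12168

φ(79) = 79 − 1 = 78.
φ(157) = 157 − 1 = 156.
φ(12403) = 78 × 156 = 12168.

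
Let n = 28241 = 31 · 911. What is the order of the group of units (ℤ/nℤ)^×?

φ(28241) = 28241 · (1 − 1/31) · (1 − 1/911)
       = 28241 · 27300/28241 = 27300.

27300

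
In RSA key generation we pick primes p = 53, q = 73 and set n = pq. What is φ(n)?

3744

φ(3869) = 3869 · (1 − 1/53) · (1 − 1/73)
       = 3869 · 3744/3869 = 3744.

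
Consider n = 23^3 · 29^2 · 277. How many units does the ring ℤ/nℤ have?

φ(2834387819) = 2834387819 · (1 − 1/23) · (1 − 1/29) · (1 − 1/277)
       = 2834387819 · 170016/184759 = 2608215456.

2608215456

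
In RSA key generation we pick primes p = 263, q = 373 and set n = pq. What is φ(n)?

97464

For distinct primes, φ(pq) = (p−1)(q−1) = 262 × 372 = 97464.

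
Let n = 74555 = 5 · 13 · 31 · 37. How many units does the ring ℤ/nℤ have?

51840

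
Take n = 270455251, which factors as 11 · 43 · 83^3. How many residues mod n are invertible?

φ(270455251) = 270455251 · (1 − 1/11) · (1 − 1/43) · (1 − 1/83)
       = 270455251 · 34440/39259 = 237257160.

237257160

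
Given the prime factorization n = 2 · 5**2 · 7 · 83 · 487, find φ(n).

4782240

φ(14147350) = 14147350 · (1 − 1/2) · (1 − 1/5) · (1 − 1/7) · (1 − 1/83) · (1 − 1/487)
       = 14147350 · 956448/2829470 = 4782240.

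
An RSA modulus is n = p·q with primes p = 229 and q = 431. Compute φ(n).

98040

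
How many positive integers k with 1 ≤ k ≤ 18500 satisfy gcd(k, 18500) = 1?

Prime factorization: 18500 = 2**2 · 5**3 · 37.
φ(18500) = 18500 · (1 − 1/2) · (1 − 1/5) · (1 − 1/37)
       = 18500 · 144/370 = 7200.

7200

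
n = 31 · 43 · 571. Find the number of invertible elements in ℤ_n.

718200

φ(761143) = 761143 · (1 − 1/31) · (1 − 1/43) · (1 − 1/571)
       = 761143 · 718200/761143 = 718200.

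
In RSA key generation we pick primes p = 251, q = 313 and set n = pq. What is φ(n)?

φ(pq) = (p−1)(q−1) = 250 · 312 = 78000.

78000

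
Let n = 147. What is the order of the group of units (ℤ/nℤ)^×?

84

First factor: 147 = 3 · 7^2.
φ(147) = 147 · (1 − 1/3) · (1 − 1/7)
       = 147 · 12/21 = 84.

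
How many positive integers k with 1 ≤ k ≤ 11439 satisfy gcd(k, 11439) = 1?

7200

First factor: 11439 = 3**2 · 31 · 41.
φ(11439) = 11439 · (1 − 1/3) · (1 − 1/31) · (1 − 1/41)
       = 11439 · 2400/3813 = 7200.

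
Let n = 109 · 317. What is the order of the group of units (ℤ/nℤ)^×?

φ(34553) = 34553 · (1 − 1/109) · (1 − 1/317)
       = 34553 · 34128/34553 = 34128.

34128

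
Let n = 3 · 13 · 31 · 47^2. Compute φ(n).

1556640

φ(3) = 3 − 1 = 2.
φ(13) = 13 − 1 = 12.
φ(31) = 31 − 1 = 30.
φ(47^2) = 47^1·(47−1) = 47·46 = 2162.
φ(2670681) = 2 × 12 × 30 × 2162 = 1556640.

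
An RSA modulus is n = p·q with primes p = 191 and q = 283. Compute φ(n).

53580

φ(pq) = (p−1)(q−1) = 190 · 282 = 53580.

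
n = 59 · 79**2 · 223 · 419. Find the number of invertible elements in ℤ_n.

φ(34405278703) = 34405278703 · (1 − 1/59) · (1 − 1/79) · (1 − 1/223) · (1 − 1/419)
       = 34405278703 · 419809104/435509857 = 33164919216.

33164919216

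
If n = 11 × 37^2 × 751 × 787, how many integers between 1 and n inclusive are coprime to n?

7852140000

φ(11) = 11 − 1 = 10.
φ(37^2) = 37^2 − 37^1 = 1369 − 37 = 1332.
φ(751) = 751 − 1 = 750.
φ(787) = 787 − 1 = 786.
φ(8900426183) = 10 × 1332 × 750 × 786 = 7852140000.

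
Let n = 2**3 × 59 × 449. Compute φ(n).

φ(211928) = 211928 · (1 − 1/2) · (1 − 1/59) · (1 − 1/449)
       = 211928 · 25984/52982 = 103936.

103936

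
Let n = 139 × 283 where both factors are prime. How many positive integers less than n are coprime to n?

38916

φ(n) = (p − 1)(q − 1) = (139−1)(283−1) = 138·282 = 38916.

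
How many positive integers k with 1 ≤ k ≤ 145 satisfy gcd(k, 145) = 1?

112

145 = 5 · 29.
φ(5) = 5 − 1 = 4.
φ(29) = 29 − 1 = 28.
Since φ is multiplicative, φ(145) = 4 · 28 = 112.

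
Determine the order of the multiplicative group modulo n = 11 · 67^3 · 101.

φ(334147693) = 334147693 · (1 − 1/11) · (1 − 1/67) · (1 − 1/101)
       = 334147693 · 66000/74437 = 296274000.

296274000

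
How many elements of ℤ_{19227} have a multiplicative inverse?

10752

Prime factorization: 19227 = 3 · 13 · 17 · 29.
φ(3) = 3 − 1 = 2.
φ(13) = 13 − 1 = 12.
φ(17) = 17 − 1 = 16.
φ(29) = 29 − 1 = 28.
Multiply: 2 · 12 · 16 · 28 = 10752.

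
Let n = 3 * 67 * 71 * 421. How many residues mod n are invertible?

3880800

φ(3) = 3 − 1 = 2.
φ(67) = 67 − 1 = 66.
φ(71) = 71 − 1 = 70.
φ(421) = 421 − 1 = 420.
Multiply: 2 · 66 · 70 · 420 = 3880800.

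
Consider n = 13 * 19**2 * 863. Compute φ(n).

φ(13) = 13 − 1 = 12.
φ(19^2) = 19^2 − 19^1 = 361 − 19 = 342.
φ(863) = 863 − 1 = 862.
Multiply: 12 · 342 · 862 = 3537648.

3537648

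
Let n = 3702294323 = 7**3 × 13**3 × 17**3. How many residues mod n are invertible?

φ(3702294323) = 3702294323 · (1 − 1/7) · (1 − 1/13) · (1 − 1/17)
       = 3702294323 · 1152/1547 = 2756976768.

2756976768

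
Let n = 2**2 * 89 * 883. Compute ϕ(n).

155232

φ(2^2) = 2^1·(2−1) = 2·1 = 2.
φ(89) = 89 − 1 = 88.
φ(883) = 883 − 1 = 882.
Since φ is multiplicative, φ(314348) = 2 · 88 · 882 = 155232.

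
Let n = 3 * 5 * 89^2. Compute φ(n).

φ(118815) = 118815 · (1 − 1/3) · (1 − 1/5) · (1 − 1/89)
       = 118815 · 704/1335 = 62656.

62656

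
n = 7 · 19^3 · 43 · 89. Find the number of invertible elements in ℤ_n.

144099648

φ(7) = 7 − 1 = 6.
φ(19^3) = 19^3 − 19^2 = 6859 − 361 = 6498.
φ(43) = 43 − 1 = 42.
φ(89) = 89 − 1 = 88.
Multiply: 6 · 6498 · 42 · 88 = 144099648.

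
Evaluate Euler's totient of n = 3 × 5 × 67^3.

2370192

φ(3) = 3 − 1 = 2.
φ(5) = 5 − 1 = 4.
φ(67^3) = 67^3 − 67^2 = 300763 − 4489 = 296274.
Multiply: 2 · 4 · 296274 = 2370192.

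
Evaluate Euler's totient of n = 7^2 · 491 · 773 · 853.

φ(15863758771) = 15863758771 · (1 − 1/7) · (1 − 1/491) · (1 − 1/773) · (1 − 1/853)
       = 15863758771 · 1933767360/2266251253 = 13536371520.

13536371520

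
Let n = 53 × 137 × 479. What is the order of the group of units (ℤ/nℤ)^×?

3380416

φ(53) = 53 − 1 = 52.
φ(137) = 137 − 1 = 136.
φ(479) = 479 − 1 = 478.
Multiply: 52 · 136 · 478 = 3380416.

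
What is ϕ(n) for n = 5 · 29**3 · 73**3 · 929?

33538235609088

φ(44070531922385) = 44070531922385 · (1 − 1/5) · (1 − 1/29) · (1 − 1/73) · (1 − 1/929)
       = 44070531922385 · 7483392/9833465 = 33538235609088.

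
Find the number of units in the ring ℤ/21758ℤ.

Prime factorization: 21758 = 2 × 11 × 23 × 43.
φ(21758) = 21758 · (1 − 1/2) · (1 − 1/11) · (1 − 1/23) · (1 − 1/43)
       = 21758 · 9240/21758 = 9240.

9240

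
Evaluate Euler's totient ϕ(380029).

Factor 380029: 380029 = 13 * 23 * 31 * 41.
φ(380029) = 380029 · (1 − 1/13) · (1 − 1/23) · (1 − 1/31) · (1 − 1/41)
       = 380029 · 316800/380029 = 316800.

316800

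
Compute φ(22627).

22627 = 11**3 × 17.
φ(22627) = 22627 · (1 − 1/11) · (1 − 1/17)
       = 22627 · 160/187 = 19360.

19360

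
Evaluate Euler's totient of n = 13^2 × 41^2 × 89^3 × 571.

φ(114356418735611) = 114356418735611 · (1 − 1/13) · (1 − 1/41) · (1 − 1/89) · (1 − 1/571)
       = 114356418735611 · 24076800/27086527 = 101649673382400.

101649673382400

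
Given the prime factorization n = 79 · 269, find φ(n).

φ(21251) = 21251 · (1 − 1/79) · (1 − 1/269)
       = 21251 · 20904/21251 = 20904.

20904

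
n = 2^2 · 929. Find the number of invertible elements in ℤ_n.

φ(2^2) = 2^1·(2−1) = 2·1 = 2.
φ(929) = 929 − 1 = 928.
Multiply: 2 · 928 = 1856.

1856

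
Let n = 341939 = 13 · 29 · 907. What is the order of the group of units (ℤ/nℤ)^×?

304416

φ(13) = 13 − 1 = 12.
φ(29) = 29 − 1 = 28.
φ(907) = 907 − 1 = 906.
φ(341939) = 12 × 28 × 906 = 304416.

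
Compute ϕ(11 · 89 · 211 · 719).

φ(148523111) = 148523111 · (1 − 1/11) · (1 − 1/89) · (1 − 1/211) · (1 − 1/719)
       = 148523111 · 132686400/148523111 = 132686400.

132686400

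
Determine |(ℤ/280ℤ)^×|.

Factor 280: 280 = 2**3 · 5 · 7.
φ(280) = 280 · (1 − 1/2) · (1 − 1/5) · (1 − 1/7)
       = 280 · 24/70 = 96.

96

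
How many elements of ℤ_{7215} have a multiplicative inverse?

Factor 7215: 7215 = 3 · 5 · 13 · 37.
φ(7215) = 7215 · (1 − 1/3) · (1 − 1/5) · (1 − 1/13) · (1 − 1/37)
       = 7215 · 3456/7215 = 3456.

3456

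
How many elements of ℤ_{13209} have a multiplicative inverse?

6912

First factor: 13209 = 3 · 7 · 17 · 37.
φ(3) = 3 − 1 = 2.
φ(7) = 7 − 1 = 6.
φ(17) = 17 − 1 = 16.
φ(37) = 37 − 1 = 36.
Multiply: 2 · 6 · 16 · 36 = 6912.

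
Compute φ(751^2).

φ(564001) = 564001 · (1 − 1/751)
       = 564001 · 750/751 = 563250.

563250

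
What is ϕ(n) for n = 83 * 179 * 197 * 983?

φ(83) = 83 − 1 = 82.
φ(179) = 179 − 1 = 178.
φ(197) = 197 − 1 = 196.
φ(983) = 983 − 1 = 982.
φ(2877072907) = 82 × 178 × 196 × 982 = 2809321312.

2809321312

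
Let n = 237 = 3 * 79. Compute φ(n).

φ(237) = 237 · (1 − 1/3) · (1 − 1/79)
       = 237 · 156/237 = 156.

156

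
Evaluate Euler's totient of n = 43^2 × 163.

φ(43^2) = 43^2 − 43^1 = 1849 − 43 = 1806.
φ(163) = 163 − 1 = 162.
φ(301387) = 1806 × 162 = 292572.

292572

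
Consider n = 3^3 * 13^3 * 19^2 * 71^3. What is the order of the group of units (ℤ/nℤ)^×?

φ(7664363061849) = 7664363061849 · (1 − 1/3) · (1 − 1/13) · (1 − 1/19) · (1 − 1/71)
       = 7664363061849 · 30240/52611 = 4405358936160.

4405358936160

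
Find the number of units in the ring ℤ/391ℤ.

Factor 391: 391 = 17 * 23.
φ(391) = 391 · (1 − 1/17) · (1 − 1/23)
       = 391 · 352/391 = 352.

352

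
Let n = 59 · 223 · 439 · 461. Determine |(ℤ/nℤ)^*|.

2594256480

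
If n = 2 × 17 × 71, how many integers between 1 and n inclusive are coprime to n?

φ(2) = 2 − 1 = 1.
φ(17) = 17 − 1 = 16.
φ(71) = 71 − 1 = 70.
φ(2414) = 1 × 16 × 70 = 1120.

1120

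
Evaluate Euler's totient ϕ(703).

Factor 703: 703 = 19 * 37.
φ(703) = 703 · (1 − 1/19) · (1 − 1/37)
       = 703 · 648/703 = 648.

648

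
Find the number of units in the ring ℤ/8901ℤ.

8901 = 3^2 × 23 × 43.
φ(8901) = 8901 · (1 − 1/3) · (1 − 1/23) · (1 − 1/43)
       = 8901 · 1848/2967 = 5544.

5544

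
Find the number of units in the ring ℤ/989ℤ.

924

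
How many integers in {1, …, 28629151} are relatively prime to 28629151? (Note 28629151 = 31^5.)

27705630

φ(28629151) = 28629151 · (1 − 1/31)
       = 28629151 · 30/31 = 27705630.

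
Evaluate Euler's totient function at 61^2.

φ(61^2) = 61^2 − 61^1 = 3721 − 61 = 3660.

3660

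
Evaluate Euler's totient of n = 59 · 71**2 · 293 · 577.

48483025920

φ(50281953559) = 50281953559 · (1 − 1/59) · (1 − 1/71) · (1 − 1/293) · (1 − 1/577)
       = 50281953559 · 682859520/708196529 = 48483025920.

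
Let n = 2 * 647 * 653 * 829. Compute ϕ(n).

348746976

φ(700490078) = 700490078 · (1 − 1/2) · (1 − 1/647) · (1 − 1/653) · (1 − 1/829)
       = 700490078 · 348746976/700490078 = 348746976.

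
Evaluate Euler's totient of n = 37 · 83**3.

20336328

φ(21156119) = 21156119 · (1 − 1/37) · (1 − 1/83)
       = 21156119 · 2952/3071 = 20336328.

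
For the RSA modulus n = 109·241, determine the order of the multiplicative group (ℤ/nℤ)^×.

φ(pq) = (p−1)(q−1) = 108 · 240 = 25920.

25920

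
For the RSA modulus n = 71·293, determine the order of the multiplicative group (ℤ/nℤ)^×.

20440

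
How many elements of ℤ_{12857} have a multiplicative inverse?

11088

First factor: 12857 = 13 · 23 · 43.
φ(13) = 13 − 1 = 12.
φ(23) = 23 − 1 = 22.
φ(43) = 43 − 1 = 42.
φ(12857) = 12 × 22 × 42 = 11088.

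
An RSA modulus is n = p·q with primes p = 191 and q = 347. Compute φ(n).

65740

φ(n) = (p − 1)(q − 1) = (191−1)(347−1) = 190·346 = 65740.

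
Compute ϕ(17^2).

φ(289) = 289 · (1 − 1/17)
       = 289 · 16/17 = 272.

272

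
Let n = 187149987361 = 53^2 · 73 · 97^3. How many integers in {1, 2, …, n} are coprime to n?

179236482048

φ(187149987361) = 187149987361 · (1 − 1/53) · (1 − 1/73) · (1 − 1/97)
       = 187149987361 · 359424/375293 = 179236482048.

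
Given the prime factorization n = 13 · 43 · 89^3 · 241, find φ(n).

φ(13) = 13 − 1 = 12.
φ(43) = 43 − 1 = 42.
φ(89^3) = 89^3 − 89^2 = 704969 − 7921 = 697048.
φ(241) = 241 − 1 = 240.
φ(94972718711) = 12 × 42 × 697048 × 240 = 84314926080.

84314926080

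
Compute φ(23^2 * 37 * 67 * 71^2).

φ(23^2) = 23^1·(23−1) = 23·22 = 506.
φ(37) = 37 − 1 = 36.
φ(67) = 67 − 1 = 66.
φ(71^2) = 71^1·(71−1) = 71·70 = 4970.
φ(6610722031) = 506 × 36 × 66 × 4970 = 5975212320.

5975212320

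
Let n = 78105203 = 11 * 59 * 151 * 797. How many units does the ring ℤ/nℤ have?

69252000

φ(11) = 11 − 1 = 10.
φ(59) = 59 − 1 = 58.
φ(151) = 151 − 1 = 150.
φ(797) = 797 − 1 = 796.
φ(78105203) = 10 × 58 × 150 × 796 = 69252000.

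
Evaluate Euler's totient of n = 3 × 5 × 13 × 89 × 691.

φ(11992305) = 11992305 · (1 − 1/3) · (1 − 1/5) · (1 − 1/13) · (1 − 1/89) · (1 − 1/691)
       = 11992305 · 5829120/11992305 = 5829120.

5829120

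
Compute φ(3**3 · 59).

1044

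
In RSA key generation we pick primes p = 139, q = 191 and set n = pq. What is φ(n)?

26220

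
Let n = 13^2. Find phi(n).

156

φ(169) = 169 · (1 − 1/13)
       = 169 · 12/13 = 156.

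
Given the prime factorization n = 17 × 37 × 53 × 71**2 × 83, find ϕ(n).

φ(13948300811) = 13948300811 · (1 − 1/17) · (1 − 1/37) · (1 − 1/53) · (1 − 1/71) · (1 − 1/83)
       = 13948300811 · 171924480/196454941 = 12206638080.

12206638080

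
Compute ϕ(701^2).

φ(491401) = 491401 · (1 − 1/701)
       = 491401 · 700/701 = 490700.

490700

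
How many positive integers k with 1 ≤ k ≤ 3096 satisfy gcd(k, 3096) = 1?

1008

First factor: 3096 = 2^3 * 3^2 * 43.
φ(2^3) = 2^2·(2−1) = 4·1 = 4.
φ(3^2) = 3^2 − 3^1 = 9 − 3 = 6.
φ(43) = 43 − 1 = 42.
Since φ is multiplicative, φ(3096) = 4 · 6 · 42 = 1008.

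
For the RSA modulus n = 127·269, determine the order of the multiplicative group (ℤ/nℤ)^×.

33768

φ(pq) = (p−1)(q−1) = 126 · 268 = 33768.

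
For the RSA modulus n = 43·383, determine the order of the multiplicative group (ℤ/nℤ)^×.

16044

φ(n) = (p − 1)(q − 1) = (43−1)(383−1) = 42·382 = 16044.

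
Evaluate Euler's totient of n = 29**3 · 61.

φ(29^3) = 29^2·(29−1) = 841·28 = 23548.
φ(61) = 61 − 1 = 60.
Multiply: 23548 · 60 = 1412880.

1412880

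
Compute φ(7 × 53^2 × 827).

φ(16261301) = 16261301 · (1 − 1/7) · (1 − 1/53) · (1 − 1/827)
       = 16261301 · 257712/306817 = 13658736.

13658736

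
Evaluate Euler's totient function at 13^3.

2028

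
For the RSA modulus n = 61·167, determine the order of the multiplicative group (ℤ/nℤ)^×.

9960

φ(61) = 61 − 1 = 60.
φ(167) = 167 − 1 = 166.
Since φ is multiplicative, φ(10187) = 60 · 166 = 9960.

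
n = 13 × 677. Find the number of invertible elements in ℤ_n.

φ(8801) = 8801 · (1 − 1/13) · (1 − 1/677)
       = 8801 · 8112/8801 = 8112.

8112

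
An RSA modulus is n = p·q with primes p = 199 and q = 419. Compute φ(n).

φ(n) = (p − 1)(q − 1) = (199−1)(419−1) = 198·418 = 82764.

82764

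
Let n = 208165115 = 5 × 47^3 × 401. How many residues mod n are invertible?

162582400

φ(5) = 5 − 1 = 4.
φ(47^3) = 47^3 − 47^2 = 103823 − 2209 = 101614.
φ(401) = 401 − 1 = 400.
Since φ is multiplicative, φ(208165115) = 4 · 101614 · 400 = 162582400.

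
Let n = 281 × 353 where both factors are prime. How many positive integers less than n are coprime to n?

98560

φ(99193) = 99193 · (1 − 1/281) · (1 − 1/353)
       = 99193 · 98560/99193 = 98560.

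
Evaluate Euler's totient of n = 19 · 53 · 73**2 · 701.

3443731200

φ(19) = 19 − 1 = 18.
φ(53) = 53 − 1 = 52.
φ(73^2) = 73^2 − 73^1 = 5329 − 73 = 5256.
φ(701) = 701 − 1 = 700.
Multiply: 18 · 52 · 5256 · 700 = 3443731200.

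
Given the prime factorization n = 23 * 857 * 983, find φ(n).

18493024

φ(23) = 23 − 1 = 22.
φ(857) = 857 − 1 = 856.
φ(983) = 983 − 1 = 982.
Since φ is multiplicative, φ(19375913) = 22 · 856 · 982 = 18493024.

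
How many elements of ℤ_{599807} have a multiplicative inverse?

508032

First factor: 599807 = 13 × 29 × 37 × 43.
φ(13) = 13 − 1 = 12.
φ(29) = 29 − 1 = 28.
φ(37) = 37 − 1 = 36.
φ(43) = 43 − 1 = 42.
φ(599807) = 12 × 28 × 36 × 42 = 508032.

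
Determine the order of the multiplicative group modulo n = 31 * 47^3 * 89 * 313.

83697419520

φ(31) = 31 − 1 = 30.
φ(47^3) = 47^2·(47−1) = 2209·46 = 101614.
φ(89) = 89 − 1 = 88.
φ(313) = 313 − 1 = 312.
Multiply: 30 · 101614 · 88 · 312 = 83697419520.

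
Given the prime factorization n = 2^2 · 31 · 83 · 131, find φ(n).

φ(1348252) = 1348252 · (1 − 1/2) · (1 − 1/31) · (1 − 1/83) · (1 − 1/131)
       = 1348252 · 319800/674126 = 639600.

639600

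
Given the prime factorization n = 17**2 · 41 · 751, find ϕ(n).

φ(8898599) = 8898599 · (1 − 1/17) · (1 − 1/41) · (1 − 1/751)
       = 8898599 · 480000/523447 = 8160000.

8160000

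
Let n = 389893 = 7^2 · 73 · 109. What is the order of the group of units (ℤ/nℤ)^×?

326592

φ(389893) = 389893 · (1 − 1/7) · (1 − 1/73) · (1 − 1/109)
       = 389893 · 46656/55699 = 326592.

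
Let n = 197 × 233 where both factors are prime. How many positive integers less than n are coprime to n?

45472

φ(pq) = (p−1)(q−1) = 196 · 232 = 45472.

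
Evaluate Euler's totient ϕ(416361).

237600

Prime factorization: 416361 = 3 × 11^2 × 31 × 37.
φ(3) = 3 − 1 = 2.
φ(11^2) = 11^1·(11−1) = 11·10 = 110.
φ(31) = 31 − 1 = 30.
φ(37) = 37 − 1 = 36.
Multiply: 2 · 110 · 30 · 36 = 237600.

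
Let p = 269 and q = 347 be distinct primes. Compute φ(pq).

92728

φ(93343) = 93343 · (1 − 1/269) · (1 − 1/347)
       = 93343 · 92728/93343 = 92728.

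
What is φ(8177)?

Prime factorization: 8177 = 13 · 17 · 37.
φ(13) = 13 − 1 = 12.
φ(17) = 17 − 1 = 16.
φ(37) = 37 − 1 = 36.
Multiply: 12 · 16 · 36 = 6912.

6912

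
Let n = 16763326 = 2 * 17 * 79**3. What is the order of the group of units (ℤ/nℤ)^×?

φ(16763326) = 16763326 · (1 − 1/2) · (1 − 1/17) · (1 − 1/79)
       = 16763326 · 1248/2686 = 7788768.

7788768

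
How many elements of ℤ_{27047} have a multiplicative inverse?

24192

27047 = 17 · 37 · 43.
φ(17) = 17 − 1 = 16.
φ(37) = 37 − 1 = 36.
φ(43) = 43 − 1 = 42.
φ(27047) = 16 × 36 × 42 = 24192.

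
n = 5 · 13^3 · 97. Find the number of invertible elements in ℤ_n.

778752

φ(5) = 5 − 1 = 4.
φ(13^3) = 13^2·(13−1) = 169·12 = 2028.
φ(97) = 97 − 1 = 96.
φ(1065545) = 4 × 2028 × 96 = 778752.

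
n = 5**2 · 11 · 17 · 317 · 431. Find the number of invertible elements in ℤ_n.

φ(5^2) = 5^1·(5−1) = 5·4 = 20.
φ(11) = 11 − 1 = 10.
φ(17) = 17 − 1 = 16.
φ(317) = 317 − 1 = 316.
φ(431) = 431 − 1 = 430.
Multiply: 20 · 10 · 16 · 316 · 430 = 434816000.

434816000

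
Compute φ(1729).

1729 = 7 · 13 · 19.
φ(1729) = 1729 · (1 − 1/7) · (1 − 1/13) · (1 − 1/19)
       = 1729 · 1296/1729 = 1296.

1296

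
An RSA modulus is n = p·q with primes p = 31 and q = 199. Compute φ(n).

5940

φ(31) = 31 − 1 = 30.
φ(199) = 199 − 1 = 198.
φ(6169) = 30 × 198 = 5940.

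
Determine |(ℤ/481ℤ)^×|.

432

First factor: 481 = 13 × 37.
φ(481) = 481 · (1 − 1/13) · (1 − 1/37)
       = 481 · 432/481 = 432.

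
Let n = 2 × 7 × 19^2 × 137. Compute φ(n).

279072

φ(692398) = 692398 · (1 − 1/2) · (1 − 1/7) · (1 − 1/19) · (1 − 1/137)
       = 692398 · 14688/36442 = 279072.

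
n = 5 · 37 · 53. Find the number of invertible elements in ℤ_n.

φ(9805) = 9805 · (1 − 1/5) · (1 − 1/37) · (1 − 1/53)
       = 9805 · 7488/9805 = 7488.

7488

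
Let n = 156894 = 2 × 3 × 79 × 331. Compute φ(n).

φ(2) = 2 − 1 = 1.
φ(3) = 3 − 1 = 2.
φ(79) = 79 − 1 = 78.
φ(331) = 331 − 1 = 330.
φ(156894) = 1 × 2 × 78 × 330 = 51480.

51480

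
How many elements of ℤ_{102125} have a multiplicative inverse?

75600

First factor: 102125 = 5**3 · 19 · 43.
φ(5^3) = 5^2·(5−1) = 25·4 = 100.
φ(19) = 19 − 1 = 18.
φ(43) = 43 − 1 = 42.
Multiply: 100 · 18 · 42 = 75600.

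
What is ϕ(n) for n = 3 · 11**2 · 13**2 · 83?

φ(5091801) = 5091801 · (1 − 1/3) · (1 − 1/11) · (1 − 1/13) · (1 − 1/83)
       = 5091801 · 19680/35607 = 2814240.

2814240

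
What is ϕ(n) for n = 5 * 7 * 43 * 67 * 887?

φ(5) = 5 − 1 = 4.
φ(7) = 7 − 1 = 6.
φ(43) = 43 − 1 = 42.
φ(67) = 67 − 1 = 66.
φ(887) = 887 − 1 = 886.
φ(89440645) = 4 × 6 × 42 × 66 × 886 = 58943808.

58943808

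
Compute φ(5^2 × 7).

φ(5^2) = 5^2 − 5^1 = 25 − 5 = 20.
φ(7) = 7 − 1 = 6.
Since φ is multiplicative, φ(175) = 20 · 6 = 120.

120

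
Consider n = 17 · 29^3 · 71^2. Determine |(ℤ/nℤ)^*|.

φ(2090064133) = 2090064133 · (1 − 1/17) · (1 − 1/29) · (1 − 1/71)
       = 2090064133 · 31360/35003 = 1872536960.

1872536960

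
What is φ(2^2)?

φ(2^2) = 2^2 − 2^1 = 4 − 2 = 2.

2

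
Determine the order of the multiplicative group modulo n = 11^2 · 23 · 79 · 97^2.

1757733120

φ(11^2) = 11^2 − 11^1 = 121 − 11 = 110.
φ(23) = 23 − 1 = 22.
φ(79) = 79 − 1 = 78.
φ(97^2) = 97^2 − 97^1 = 9409 − 97 = 9312.
φ(2068634513) = 110 × 22 × 78 × 9312 = 1757733120.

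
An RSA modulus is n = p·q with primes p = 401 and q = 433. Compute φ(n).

172800

φ(173633) = 173633 · (1 − 1/401) · (1 − 1/433)
       = 173633 · 172800/173633 = 172800.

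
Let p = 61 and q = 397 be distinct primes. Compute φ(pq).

φ(pq) = (p−1)(q−1) = 60 · 396 = 23760.

23760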